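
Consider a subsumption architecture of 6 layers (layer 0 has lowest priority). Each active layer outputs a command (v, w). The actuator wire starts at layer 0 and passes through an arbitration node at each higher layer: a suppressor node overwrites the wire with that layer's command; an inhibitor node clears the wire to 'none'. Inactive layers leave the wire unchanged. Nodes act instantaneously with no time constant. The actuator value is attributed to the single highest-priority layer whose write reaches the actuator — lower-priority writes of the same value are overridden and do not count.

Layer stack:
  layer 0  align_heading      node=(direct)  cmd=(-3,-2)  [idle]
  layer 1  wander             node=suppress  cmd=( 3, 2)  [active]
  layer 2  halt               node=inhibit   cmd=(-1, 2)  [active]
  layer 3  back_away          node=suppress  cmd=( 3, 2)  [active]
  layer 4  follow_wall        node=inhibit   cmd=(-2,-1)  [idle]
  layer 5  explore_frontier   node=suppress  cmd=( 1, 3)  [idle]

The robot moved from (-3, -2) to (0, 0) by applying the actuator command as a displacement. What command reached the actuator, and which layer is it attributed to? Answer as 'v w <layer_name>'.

displacement = (0, 0) − (-3, -2) = (3, 2)
L0 align_heading: idle → wire = none
L1 wander: active, suppressor → wire = (3, 2)
L2 halt: active, inhibitor → wire = none
L3 back_away: active, suppressor → wire = (3, 2)
L4 follow_wall: idle → wire stays (3, 2)
L5 explore_frontier: idle → wire stays (3, 2)
actuator = (3, 2) — from layer 3 (back_away)

3 2 back_away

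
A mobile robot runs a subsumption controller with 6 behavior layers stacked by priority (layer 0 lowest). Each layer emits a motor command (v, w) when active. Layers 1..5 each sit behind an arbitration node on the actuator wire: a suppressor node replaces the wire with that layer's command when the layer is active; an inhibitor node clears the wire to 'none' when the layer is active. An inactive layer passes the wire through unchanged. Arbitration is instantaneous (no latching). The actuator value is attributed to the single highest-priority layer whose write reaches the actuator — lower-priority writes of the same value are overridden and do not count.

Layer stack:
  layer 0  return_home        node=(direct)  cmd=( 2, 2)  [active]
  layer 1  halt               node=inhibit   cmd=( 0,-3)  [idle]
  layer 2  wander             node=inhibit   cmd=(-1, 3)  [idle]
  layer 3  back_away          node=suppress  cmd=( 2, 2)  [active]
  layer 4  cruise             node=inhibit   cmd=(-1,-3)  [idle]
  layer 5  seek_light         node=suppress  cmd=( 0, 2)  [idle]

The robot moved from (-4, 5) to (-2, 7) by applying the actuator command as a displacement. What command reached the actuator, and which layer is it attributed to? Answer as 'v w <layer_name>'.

displacement = (-2, 7) − (-4, 5) = (2, 2)
L0 return_home: active, feeds wire = (2, 2)
L1 halt: idle → wire stays (2, 2)
L2 wander: idle → wire stays (2, 2)
L3 back_away: active, suppressor → wire = (2, 2)
L4 cruise: idle → wire stays (2, 2)
L5 seek_light: idle → wire stays (2, 2)
actuator = (2, 2) — from layer 3 (back_away)

2 2 back_away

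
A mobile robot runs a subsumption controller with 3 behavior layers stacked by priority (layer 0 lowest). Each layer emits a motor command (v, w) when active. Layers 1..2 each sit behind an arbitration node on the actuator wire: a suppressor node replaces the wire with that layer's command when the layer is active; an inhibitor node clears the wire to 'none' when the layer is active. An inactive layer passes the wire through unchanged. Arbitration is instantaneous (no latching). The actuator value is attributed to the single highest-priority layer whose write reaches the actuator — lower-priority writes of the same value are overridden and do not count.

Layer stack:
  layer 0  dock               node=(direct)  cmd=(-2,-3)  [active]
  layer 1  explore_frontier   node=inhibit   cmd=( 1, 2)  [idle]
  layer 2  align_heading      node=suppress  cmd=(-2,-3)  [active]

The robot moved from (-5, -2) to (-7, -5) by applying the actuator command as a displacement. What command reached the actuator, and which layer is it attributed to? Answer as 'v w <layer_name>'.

-2 -3 align_heading

displacement = (-7, -5) − (-5, -2) = (-2, -3)
[0] dock on; wire := (-2, -3)
[1] explore_frontier off; pass (-2, -3)
[2] align_heading on (suppress); wire := (-2, -3)
output (-2, -3) — from layer 2 (align_heading)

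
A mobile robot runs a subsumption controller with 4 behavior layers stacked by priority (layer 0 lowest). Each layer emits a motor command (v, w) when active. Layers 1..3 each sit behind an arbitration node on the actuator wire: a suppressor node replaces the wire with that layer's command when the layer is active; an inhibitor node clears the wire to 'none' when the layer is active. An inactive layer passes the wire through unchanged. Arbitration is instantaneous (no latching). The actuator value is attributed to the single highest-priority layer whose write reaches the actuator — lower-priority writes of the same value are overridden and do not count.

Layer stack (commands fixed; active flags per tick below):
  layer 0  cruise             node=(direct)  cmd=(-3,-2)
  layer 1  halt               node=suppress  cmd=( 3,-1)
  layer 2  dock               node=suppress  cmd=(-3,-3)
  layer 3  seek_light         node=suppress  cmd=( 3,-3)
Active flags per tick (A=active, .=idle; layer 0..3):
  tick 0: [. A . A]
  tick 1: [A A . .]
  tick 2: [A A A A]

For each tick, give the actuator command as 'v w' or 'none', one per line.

3 -3
3 -1
3 -3

tick 0:
  L0 cruise: idle → wire = none
  L1 halt: active, suppressor → wire = (3, -1)
  L2 dock: idle → wire stays (3, -1)
  L3 seek_light: active, suppressor → wire = (3, -3)
  actuator = (3, -3)
tick 1:
  L0 cruise: active, feeds wire = (-3, -2)
  L1 halt: active, suppressor → wire = (3, -1)
  L2 dock: idle → wire stays (3, -1)
  L3 seek_light: idle → wire stays (3, -1)
  actuator = (3, -1)
tick 2:
  L0 cruise: active, feeds wire = (-3, -2)
  L1 halt: active, suppressor → wire = (3, -1)
  L2 dock: active, suppressor → wire = (-3, -3)
  L3 seek_light: active, suppressor → wire = (3, -3)
  actuator = (3, -3)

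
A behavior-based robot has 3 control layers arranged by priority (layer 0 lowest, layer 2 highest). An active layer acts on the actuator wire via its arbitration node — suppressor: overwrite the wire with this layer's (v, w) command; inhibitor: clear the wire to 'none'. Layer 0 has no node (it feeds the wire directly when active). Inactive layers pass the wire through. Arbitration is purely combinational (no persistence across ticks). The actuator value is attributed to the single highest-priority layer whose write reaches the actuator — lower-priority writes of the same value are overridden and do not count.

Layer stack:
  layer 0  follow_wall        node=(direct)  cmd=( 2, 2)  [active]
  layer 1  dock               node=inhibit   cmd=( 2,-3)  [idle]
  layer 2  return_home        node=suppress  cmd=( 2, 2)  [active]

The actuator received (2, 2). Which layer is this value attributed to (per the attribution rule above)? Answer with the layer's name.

return_home

L0 follow_wall: active, feeds wire = (2, 2)
L1 dock: idle → wire stays (2, 2)
L2 return_home: active, suppressor → wire = (2, 2)
actuator = (2, 2)
last writer: layer 2 = return_home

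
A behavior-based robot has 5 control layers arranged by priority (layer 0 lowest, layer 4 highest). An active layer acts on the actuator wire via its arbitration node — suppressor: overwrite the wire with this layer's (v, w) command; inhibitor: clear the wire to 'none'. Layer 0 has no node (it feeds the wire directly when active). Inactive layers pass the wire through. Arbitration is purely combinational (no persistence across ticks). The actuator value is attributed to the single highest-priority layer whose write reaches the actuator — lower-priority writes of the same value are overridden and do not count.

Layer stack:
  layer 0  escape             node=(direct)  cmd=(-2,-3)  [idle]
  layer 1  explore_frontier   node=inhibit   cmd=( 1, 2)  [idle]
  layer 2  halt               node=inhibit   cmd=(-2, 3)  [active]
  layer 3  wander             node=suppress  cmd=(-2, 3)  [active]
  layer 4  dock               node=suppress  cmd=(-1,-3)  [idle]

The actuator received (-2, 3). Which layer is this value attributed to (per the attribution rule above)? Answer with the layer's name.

wander

layer 0 (escape) idle — none
layer 1 (explore_frontier) idle — unchanged: none
layer 2 (halt) active — inhibits: none
layer 3 (wander) active — suppresses: (-2, 3)
layer 4 (dock) idle — unchanged: (-2, 3)
→ actuator (-2, 3)
last writer: layer 3 = wander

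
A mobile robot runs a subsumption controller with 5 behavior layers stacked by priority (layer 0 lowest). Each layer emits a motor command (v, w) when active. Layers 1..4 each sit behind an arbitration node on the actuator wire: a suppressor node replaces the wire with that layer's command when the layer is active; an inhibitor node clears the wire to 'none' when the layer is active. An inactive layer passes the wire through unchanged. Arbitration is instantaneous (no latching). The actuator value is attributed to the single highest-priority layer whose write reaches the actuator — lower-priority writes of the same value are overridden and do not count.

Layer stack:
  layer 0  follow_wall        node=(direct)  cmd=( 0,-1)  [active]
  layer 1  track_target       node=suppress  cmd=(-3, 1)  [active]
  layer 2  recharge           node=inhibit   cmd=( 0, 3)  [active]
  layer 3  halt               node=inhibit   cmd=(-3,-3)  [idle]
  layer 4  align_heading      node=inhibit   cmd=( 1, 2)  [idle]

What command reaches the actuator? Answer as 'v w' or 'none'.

L0 follow_wall: active, feeds wire = (0, -1)
L1 track_target: active, suppressor → wire = (-3, 1)
L2 recharge: active, inhibitor → wire = none
L3 halt: idle → wire stays none
L4 align_heading: idle → wire stays none
actuator = none

none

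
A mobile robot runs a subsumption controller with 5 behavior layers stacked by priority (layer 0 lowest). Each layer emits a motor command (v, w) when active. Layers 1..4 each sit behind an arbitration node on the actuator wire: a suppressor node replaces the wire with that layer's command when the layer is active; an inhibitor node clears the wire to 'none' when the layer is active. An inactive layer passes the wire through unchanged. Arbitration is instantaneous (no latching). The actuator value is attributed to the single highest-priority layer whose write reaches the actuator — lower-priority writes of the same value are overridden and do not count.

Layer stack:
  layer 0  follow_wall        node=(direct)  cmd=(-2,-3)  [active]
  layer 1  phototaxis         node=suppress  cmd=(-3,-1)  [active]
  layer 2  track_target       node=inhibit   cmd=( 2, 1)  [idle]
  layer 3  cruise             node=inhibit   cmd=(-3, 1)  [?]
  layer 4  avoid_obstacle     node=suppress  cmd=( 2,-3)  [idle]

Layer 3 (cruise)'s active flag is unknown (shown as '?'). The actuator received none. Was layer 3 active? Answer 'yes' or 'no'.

yes

If layer 3 is active=yes:
  actuator would be none
If layer 3 is active=no:
  actuator would be (-3, -1)
Observed none, so layer 3 was active.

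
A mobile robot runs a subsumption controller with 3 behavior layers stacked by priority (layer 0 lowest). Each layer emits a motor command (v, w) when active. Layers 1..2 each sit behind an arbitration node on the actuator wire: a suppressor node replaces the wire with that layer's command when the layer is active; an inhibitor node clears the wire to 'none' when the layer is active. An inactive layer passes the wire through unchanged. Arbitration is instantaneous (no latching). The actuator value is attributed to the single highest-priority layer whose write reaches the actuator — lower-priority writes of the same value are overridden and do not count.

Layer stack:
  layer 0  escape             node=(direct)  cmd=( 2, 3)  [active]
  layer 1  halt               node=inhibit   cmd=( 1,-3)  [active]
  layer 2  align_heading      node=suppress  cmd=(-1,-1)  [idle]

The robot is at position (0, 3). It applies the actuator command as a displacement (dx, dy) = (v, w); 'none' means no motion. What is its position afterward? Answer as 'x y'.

0 3

L0 escape: active, feeds wire = (2, 3)
L1 halt: active, inhibitor → wire = none
L2 align_heading: idle → wire stays none
actuator = none
position: (0, 3) + none = (0, 3)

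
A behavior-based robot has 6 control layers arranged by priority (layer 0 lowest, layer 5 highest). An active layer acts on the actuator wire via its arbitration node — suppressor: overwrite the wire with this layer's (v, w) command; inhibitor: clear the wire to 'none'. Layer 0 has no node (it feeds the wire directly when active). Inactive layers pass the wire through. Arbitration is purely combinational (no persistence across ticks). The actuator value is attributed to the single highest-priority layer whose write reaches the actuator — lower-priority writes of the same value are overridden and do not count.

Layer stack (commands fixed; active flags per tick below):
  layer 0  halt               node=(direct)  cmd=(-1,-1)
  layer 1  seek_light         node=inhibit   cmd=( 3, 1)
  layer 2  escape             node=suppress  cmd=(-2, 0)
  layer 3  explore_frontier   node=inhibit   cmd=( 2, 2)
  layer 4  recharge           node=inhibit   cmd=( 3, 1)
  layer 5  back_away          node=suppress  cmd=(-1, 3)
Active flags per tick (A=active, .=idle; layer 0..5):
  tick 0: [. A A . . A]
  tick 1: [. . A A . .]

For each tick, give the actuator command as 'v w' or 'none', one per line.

-1 3
none

tick 0:
  L0 halt: idle → wire = none
  L1 seek_light: active, inhibitor → wire = none
  L2 escape: active, suppressor → wire = (-2, 0)
  L3 explore_frontier: idle → wire stays (-2, 0)
  L4 recharge: idle → wire stays (-2, 0)
  L5 back_away: active, suppressor → wire = (-1, 3)
  actuator = (-1, 3)
tick 1:
  L0 halt: idle → wire = none
  L1 seek_light: idle → wire stays none
  L2 escape: active, suppressor → wire = (-2, 0)
  L3 explore_frontier: active, inhibitor → wire = none
  L4 recharge: idle → wire stays none
  L5 back_away: idle → wire stays none
  actuator = none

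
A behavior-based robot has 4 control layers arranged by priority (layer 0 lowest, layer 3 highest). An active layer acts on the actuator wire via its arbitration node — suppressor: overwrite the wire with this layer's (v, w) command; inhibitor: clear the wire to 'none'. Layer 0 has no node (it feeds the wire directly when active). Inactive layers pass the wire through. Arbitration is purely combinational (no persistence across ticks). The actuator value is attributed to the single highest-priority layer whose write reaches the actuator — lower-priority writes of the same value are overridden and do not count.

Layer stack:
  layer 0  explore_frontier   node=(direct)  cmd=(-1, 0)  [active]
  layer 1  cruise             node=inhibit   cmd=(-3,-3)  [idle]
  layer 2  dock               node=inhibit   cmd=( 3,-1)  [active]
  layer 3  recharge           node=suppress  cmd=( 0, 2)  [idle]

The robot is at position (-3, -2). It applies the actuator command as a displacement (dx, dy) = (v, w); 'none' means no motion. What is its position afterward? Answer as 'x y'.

[0] explore_frontier on; wire := (-1, 0)
[1] cruise off; pass (-1, 0)
[2] dock on (inhibit); wire := none
[3] recharge off; pass none
output none
position: (-3, -2) + none = (-3, -2)

-3 -2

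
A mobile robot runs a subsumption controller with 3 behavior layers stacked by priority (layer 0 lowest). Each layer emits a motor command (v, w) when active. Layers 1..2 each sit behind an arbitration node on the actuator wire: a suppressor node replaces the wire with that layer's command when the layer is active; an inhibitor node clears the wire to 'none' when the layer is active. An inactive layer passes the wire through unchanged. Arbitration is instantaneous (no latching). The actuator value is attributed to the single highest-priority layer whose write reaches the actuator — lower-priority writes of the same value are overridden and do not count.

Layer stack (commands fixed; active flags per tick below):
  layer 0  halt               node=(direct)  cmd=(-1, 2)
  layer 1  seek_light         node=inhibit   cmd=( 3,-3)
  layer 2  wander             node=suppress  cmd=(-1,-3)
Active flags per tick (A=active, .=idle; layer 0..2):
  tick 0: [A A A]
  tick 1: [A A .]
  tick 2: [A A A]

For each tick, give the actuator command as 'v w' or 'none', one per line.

tick 0:
  layer 0 (halt) active — direct: (-1, 2)
  layer 1 (seek_light) active — inhibits: none
  layer 2 (wander) active — suppresses: (-1, -3)
  → actuator (-1, -3)
tick 1:
  layer 0 (halt) active — direct: (-1, 2)
  layer 1 (seek_light) active — inhibits: none
  layer 2 (wander) idle — unchanged: none
  → actuator none
tick 2:
  layer 0 (halt) active — direct: (-1, 2)
  layer 1 (seek_light) active — inhibits: none
  layer 2 (wander) active — suppresses: (-1, -3)
  → actuator (-1, -3)

-1 -3
none
-1 -3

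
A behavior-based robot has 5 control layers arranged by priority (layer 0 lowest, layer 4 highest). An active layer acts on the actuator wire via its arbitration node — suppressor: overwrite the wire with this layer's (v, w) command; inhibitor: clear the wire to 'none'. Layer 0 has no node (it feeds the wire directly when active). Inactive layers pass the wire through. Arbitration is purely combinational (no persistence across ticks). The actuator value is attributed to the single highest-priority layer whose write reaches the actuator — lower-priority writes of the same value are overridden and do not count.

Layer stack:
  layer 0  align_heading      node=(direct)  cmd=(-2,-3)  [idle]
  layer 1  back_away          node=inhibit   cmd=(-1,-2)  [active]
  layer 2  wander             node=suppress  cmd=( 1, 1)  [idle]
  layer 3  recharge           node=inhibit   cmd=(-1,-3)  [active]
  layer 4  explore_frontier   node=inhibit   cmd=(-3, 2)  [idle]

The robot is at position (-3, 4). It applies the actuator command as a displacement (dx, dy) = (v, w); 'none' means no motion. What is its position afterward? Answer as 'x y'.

L0 align_heading: idle → wire = none
L1 back_away: active, inhibitor → wire = none
L2 wander: idle → wire stays none
L3 recharge: active, inhibitor → wire = none
L4 explore_frontier: idle → wire stays none
actuator = none
position: (-3, 4) + none = (-3, 4)

-3 4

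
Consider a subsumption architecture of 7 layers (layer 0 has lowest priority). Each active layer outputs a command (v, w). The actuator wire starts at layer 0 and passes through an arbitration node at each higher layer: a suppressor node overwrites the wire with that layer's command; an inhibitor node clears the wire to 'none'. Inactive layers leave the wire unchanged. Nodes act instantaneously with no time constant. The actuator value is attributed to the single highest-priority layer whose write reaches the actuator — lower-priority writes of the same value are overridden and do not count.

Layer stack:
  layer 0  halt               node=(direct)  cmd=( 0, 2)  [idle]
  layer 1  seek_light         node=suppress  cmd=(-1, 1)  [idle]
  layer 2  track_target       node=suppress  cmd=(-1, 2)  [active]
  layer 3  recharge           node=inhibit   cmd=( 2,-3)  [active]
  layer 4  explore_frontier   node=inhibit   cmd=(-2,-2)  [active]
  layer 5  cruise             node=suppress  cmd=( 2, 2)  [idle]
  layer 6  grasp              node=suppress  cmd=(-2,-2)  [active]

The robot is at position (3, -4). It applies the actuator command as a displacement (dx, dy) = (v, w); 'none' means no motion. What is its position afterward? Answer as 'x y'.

1 -6

layer 0 (halt) idle — none
layer 1 (seek_light) idle — unchanged: none
layer 2 (track_target) active — suppresses: (-1, 2)
layer 3 (recharge) active — inhibits: none
layer 4 (explore_frontier) active — inhibits: none
layer 5 (cruise) idle — unchanged: none
layer 6 (grasp) active — suppresses: (-2, -2)
→ actuator (-2, -2)
position: (3, -4) + (-2, -2) = (1, -6)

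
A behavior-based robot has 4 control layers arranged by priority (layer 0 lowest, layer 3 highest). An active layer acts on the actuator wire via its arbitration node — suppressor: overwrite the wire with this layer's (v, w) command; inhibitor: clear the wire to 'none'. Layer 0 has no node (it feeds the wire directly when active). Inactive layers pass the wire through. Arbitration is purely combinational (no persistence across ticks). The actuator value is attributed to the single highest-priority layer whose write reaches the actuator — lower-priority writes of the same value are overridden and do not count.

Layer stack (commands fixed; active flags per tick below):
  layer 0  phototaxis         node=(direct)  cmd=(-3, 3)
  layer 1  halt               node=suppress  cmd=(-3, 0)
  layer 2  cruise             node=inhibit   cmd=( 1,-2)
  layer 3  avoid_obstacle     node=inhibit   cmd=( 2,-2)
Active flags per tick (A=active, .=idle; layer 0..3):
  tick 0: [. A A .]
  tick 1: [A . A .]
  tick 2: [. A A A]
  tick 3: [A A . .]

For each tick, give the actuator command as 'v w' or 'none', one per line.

none
none
none
-3 0

tick 0:
  L0 phototaxis: idle → wire = none
  L1 halt: active, suppressor → wire = (-3, 0)
  L2 cruise: active, inhibitor → wire = none
  L3 avoid_obstacle: idle → wire stays none
  actuator = none
tick 1:
  L0 phototaxis: active, feeds wire = (-3, 3)
  L1 halt: idle → wire stays (-3, 3)
  L2 cruise: active, inhibitor → wire = none
  L3 avoid_obstacle: idle → wire stays none
  actuator = none
tick 2:
  L0 phototaxis: idle → wire = none
  L1 halt: active, suppressor → wire = (-3, 0)
  L2 cruise: active, inhibitor → wire = none
  L3 avoid_obstacle: active, inhibitor → wire = none
  actuator = none
tick 3:
  L0 phototaxis: active, feeds wire = (-3, 3)
  L1 halt: active, suppressor → wire = (-3, 0)
  L2 cruise: idle → wire stays (-3, 0)
  L3 avoid_obstacle: idle → wire stays (-3, 0)
  actuator = (-3, 0)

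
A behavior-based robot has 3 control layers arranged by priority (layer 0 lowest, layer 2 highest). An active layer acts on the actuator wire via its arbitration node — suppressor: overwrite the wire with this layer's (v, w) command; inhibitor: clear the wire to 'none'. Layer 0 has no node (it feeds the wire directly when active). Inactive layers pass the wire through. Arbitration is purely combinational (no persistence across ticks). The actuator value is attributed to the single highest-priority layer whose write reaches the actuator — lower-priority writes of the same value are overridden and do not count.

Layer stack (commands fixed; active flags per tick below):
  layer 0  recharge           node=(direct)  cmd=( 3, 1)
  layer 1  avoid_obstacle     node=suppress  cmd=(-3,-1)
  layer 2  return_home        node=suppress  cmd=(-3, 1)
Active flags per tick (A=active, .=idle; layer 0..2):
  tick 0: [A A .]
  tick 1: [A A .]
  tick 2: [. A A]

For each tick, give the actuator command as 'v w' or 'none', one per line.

tick 0:
  L0 recharge: active, feeds wire = (3, 1)
  L1 avoid_obstacle: active, suppressor → wire = (-3, -1)
  L2 return_home: idle → wire stays (-3, -1)
  actuator = (-3, -1)
tick 1:
  L0 recharge: active, feeds wire = (3, 1)
  L1 avoid_obstacle: active, suppressor → wire = (-3, -1)
  L2 return_home: idle → wire stays (-3, -1)
  actuator = (-3, -1)
tick 2:
  L0 recharge: idle → wire = none
  L1 avoid_obstacle: active, suppressor → wire = (-3, -1)
  L2 return_home: active, suppressor → wire = (-3, 1)
  actuator = (-3, 1)

-3 -1
-3 -1
-3 1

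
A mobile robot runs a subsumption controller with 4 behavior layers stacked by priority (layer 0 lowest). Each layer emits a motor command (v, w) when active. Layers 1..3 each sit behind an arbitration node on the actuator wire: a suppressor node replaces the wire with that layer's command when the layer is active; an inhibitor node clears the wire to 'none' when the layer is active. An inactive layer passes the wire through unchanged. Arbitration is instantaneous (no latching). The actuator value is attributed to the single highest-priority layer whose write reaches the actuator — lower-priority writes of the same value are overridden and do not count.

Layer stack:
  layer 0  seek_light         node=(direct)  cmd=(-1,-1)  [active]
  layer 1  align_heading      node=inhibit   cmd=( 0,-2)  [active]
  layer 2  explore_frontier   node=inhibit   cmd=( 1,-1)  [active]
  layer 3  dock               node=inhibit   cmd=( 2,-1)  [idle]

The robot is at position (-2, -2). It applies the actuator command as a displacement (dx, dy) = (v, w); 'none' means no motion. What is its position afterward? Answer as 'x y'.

[0] seek_light on; wire := (-1, -1)
[1] align_heading on (inhibit); wire := none
[2] explore_frontier on (inhibit); wire := none
[3] dock off; pass none
output none
position: (-2, -2) + none = (-2, -2)

-2 -2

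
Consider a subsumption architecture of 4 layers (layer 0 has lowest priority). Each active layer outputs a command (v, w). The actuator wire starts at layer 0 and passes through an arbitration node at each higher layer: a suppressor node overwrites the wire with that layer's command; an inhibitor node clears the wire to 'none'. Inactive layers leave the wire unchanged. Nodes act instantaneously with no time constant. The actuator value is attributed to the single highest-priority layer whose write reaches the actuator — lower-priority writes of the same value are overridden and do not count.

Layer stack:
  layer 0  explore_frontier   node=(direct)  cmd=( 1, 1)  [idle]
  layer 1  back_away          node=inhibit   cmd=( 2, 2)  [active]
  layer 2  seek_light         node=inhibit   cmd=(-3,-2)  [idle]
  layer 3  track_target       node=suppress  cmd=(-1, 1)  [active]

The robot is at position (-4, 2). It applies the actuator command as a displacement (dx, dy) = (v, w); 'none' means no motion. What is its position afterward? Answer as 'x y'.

-5 3

L0 explore_frontier: idle → wire = none
L1 back_away: active, inhibitor → wire = none
L2 seek_light: idle → wire stays none
L3 track_target: active, suppressor → wire = (-1, 1)
actuator = (-1, 1)
position: (-4, 2) + (-1, 1) = (-5, 3)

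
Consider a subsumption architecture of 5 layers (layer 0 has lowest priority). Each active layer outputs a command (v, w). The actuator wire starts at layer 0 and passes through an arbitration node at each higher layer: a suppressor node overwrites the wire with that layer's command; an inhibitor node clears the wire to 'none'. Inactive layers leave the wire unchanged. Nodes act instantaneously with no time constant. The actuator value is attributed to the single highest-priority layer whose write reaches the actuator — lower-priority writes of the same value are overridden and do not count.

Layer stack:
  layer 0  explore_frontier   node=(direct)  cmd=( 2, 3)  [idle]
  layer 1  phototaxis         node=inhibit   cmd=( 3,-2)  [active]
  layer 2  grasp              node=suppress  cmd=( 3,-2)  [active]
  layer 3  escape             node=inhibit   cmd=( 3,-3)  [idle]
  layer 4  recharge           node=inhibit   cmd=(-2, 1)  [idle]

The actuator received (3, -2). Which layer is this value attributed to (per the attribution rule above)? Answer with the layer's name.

L0 explore_frontier: idle → wire = none
L1 phototaxis: active, inhibitor → wire = none
L2 grasp: active, suppressor → wire = (3, -2)
L3 escape: idle → wire stays (3, -2)
L4 recharge: idle → wire stays (3, -2)
actuator = (3, -2)
last writer: layer 2 = grasp

grasp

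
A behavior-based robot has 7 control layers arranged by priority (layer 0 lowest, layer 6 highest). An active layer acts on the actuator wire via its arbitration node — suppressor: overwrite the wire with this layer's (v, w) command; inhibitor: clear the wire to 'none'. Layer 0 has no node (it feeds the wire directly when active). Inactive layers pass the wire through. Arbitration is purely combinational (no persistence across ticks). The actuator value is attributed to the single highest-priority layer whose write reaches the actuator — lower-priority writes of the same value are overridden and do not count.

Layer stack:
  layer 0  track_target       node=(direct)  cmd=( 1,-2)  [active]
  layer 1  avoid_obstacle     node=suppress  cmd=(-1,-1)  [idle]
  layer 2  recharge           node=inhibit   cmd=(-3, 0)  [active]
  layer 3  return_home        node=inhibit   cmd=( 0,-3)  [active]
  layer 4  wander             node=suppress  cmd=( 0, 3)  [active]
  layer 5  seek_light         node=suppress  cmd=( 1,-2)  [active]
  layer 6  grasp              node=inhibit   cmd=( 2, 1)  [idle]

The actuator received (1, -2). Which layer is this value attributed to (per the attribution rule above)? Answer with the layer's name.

layer 0 (track_target) active — direct: (1, -2)
layer 1 (avoid_obstacle) idle — unchanged: (1, -2)
layer 2 (recharge) active — inhibits: none
layer 3 (return_home) active — inhibits: none
layer 4 (wander) active — suppresses: (0, 3)
layer 5 (seek_light) active — suppresses: (1, -2)
layer 6 (grasp) idle — unchanged: (1, -2)
→ actuator (1, -2)
last writer: layer 5 = seek_light

seek_light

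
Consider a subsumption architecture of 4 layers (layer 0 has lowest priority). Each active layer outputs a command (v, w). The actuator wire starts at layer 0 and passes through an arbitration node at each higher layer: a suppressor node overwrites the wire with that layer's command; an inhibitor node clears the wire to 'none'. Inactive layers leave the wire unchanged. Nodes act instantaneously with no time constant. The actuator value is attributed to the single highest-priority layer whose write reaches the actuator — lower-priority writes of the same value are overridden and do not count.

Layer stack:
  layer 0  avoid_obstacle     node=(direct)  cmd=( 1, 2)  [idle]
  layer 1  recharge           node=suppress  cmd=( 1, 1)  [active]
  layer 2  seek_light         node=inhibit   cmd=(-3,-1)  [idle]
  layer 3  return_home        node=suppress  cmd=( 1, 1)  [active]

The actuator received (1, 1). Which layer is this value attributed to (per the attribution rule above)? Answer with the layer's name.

L0 avoid_obstacle: idle → wire = none
L1 recharge: active, suppressor → wire = (1, 1)
L2 seek_light: idle → wire stays (1, 1)
L3 return_home: active, suppressor → wire = (1, 1)
actuator = (1, 1)
last writer: layer 3 = return_home

return_home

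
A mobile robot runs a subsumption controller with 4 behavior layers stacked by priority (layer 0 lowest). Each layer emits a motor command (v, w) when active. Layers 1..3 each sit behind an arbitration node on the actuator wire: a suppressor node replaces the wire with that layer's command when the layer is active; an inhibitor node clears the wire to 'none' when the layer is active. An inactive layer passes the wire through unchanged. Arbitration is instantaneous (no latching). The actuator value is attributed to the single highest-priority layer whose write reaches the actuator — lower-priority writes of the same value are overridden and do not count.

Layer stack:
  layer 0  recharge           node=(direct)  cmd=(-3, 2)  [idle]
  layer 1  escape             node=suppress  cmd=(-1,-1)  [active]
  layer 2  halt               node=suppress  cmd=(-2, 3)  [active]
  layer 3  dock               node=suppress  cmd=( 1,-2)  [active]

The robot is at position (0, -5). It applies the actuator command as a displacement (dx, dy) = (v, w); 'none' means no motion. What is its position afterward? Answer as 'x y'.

[0] recharge off; wire := none
[1] escape on (suppress); wire := (-1, -1)
[2] halt on (suppress); wire := (-2, 3)
[3] dock on (suppress); wire := (1, -2)
output (1, -2)
position: (0, -5) + (1, -2) = (1, -7)

1 -7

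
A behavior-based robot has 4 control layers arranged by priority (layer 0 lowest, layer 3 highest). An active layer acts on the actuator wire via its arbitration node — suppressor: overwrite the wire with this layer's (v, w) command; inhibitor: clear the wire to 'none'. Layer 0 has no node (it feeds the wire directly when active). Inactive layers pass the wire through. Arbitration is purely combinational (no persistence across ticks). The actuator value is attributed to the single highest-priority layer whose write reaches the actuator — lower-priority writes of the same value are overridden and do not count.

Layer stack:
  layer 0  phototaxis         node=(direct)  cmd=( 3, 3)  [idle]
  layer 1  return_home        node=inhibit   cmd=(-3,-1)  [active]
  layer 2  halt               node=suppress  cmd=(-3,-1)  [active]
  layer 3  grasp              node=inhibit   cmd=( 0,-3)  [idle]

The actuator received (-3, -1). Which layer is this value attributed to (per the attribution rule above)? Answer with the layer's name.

halt

[0] phototaxis off; wire := none
[1] return_home on (inhibit); wire := none
[2] halt on (suppress); wire := (-3, -1)
[3] grasp off; pass (-3, -1)
output (-3, -1)
last writer: layer 2 = halt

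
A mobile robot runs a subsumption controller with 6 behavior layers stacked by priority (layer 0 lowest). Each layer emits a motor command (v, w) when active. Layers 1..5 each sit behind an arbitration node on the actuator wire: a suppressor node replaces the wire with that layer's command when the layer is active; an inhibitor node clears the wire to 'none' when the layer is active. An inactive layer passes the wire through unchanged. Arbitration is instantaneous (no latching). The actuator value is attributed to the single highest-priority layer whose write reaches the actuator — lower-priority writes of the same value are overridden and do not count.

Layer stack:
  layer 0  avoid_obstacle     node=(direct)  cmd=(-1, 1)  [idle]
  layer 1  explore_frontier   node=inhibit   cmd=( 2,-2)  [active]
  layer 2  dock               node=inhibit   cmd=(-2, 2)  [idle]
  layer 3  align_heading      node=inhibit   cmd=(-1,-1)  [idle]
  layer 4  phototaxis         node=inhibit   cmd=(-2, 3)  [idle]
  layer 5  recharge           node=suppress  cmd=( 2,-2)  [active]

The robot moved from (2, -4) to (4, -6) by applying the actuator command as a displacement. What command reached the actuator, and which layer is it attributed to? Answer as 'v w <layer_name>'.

2 -2 recharge

displacement = (4, -6) − (2, -4) = (2, -2)
[0] avoid_obstacle off; wire := none
[1] explore_frontier on (inhibit); wire := none
[2] dock off; pass none
[3] align_heading off; pass none
[4] phototaxis off; pass none
[5] recharge on (suppress); wire := (2, -2)
output (2, -2) — from layer 5 (recharge)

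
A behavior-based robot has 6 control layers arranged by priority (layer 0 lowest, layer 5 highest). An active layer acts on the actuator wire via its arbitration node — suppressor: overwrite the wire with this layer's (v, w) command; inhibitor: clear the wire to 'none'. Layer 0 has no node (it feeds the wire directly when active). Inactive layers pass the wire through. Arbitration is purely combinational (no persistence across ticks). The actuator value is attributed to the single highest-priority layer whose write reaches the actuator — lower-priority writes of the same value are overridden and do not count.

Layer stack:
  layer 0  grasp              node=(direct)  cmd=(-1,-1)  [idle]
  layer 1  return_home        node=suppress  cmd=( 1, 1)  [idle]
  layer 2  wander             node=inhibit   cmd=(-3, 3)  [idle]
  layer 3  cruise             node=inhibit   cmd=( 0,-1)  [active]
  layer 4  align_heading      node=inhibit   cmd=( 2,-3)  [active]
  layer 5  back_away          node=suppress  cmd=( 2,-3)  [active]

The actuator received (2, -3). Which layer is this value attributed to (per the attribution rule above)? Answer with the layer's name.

layer 0 (grasp) idle — none
layer 1 (return_home) idle — unchanged: none
layer 2 (wander) idle — unchanged: none
layer 3 (cruise) active — inhibits: none
layer 4 (align_heading) active — inhibits: none
layer 5 (back_away) active — suppresses: (2, -3)
→ actuator (2, -3)
last writer: layer 5 = back_away

back_away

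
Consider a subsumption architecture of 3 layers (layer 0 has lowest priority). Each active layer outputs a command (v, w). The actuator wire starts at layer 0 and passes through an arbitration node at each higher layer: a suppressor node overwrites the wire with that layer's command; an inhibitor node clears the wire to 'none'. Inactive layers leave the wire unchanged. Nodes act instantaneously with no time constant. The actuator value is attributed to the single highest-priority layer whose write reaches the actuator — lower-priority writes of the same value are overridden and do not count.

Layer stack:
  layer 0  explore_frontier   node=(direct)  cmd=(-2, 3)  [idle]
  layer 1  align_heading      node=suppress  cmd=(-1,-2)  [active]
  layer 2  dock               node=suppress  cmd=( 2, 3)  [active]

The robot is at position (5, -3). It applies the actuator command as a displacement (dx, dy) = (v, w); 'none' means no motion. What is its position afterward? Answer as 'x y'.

7 0

L0 explore_frontier: idle → wire = none
L1 align_heading: active, suppressor → wire = (-1, -2)
L2 dock: active, suppressor → wire = (2, 3)
actuator = (2, 3)
position: (5, -3) + (2, 3) = (7, 0)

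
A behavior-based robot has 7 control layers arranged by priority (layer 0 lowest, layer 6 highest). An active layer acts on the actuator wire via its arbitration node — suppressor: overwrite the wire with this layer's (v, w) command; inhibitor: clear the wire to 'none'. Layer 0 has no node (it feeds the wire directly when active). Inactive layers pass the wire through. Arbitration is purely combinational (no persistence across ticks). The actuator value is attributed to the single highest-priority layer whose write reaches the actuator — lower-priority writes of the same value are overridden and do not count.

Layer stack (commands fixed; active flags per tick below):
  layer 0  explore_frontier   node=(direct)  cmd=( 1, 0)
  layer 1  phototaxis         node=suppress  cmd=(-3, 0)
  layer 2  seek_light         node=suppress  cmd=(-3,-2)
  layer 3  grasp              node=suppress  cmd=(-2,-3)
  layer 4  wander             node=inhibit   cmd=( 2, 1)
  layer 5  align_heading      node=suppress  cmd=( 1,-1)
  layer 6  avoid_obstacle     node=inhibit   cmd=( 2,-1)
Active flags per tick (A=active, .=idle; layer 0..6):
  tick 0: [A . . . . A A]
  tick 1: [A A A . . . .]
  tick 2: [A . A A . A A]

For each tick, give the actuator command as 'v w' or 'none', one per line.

tick 0:
  layer 0 (explore_frontier) active — direct: (1, 0)
  layer 1 (phototaxis) idle — unchanged: (1, 0)
  layer 2 (seek_light) idle — unchanged: (1, 0)
  layer 3 (grasp) idle — unchanged: (1, 0)
  layer 4 (wander) idle — unchanged: (1, 0)
  layer 5 (align_heading) active — suppresses: (1, -1)
  layer 6 (avoid_obstacle) active — inhibits: none
  → actuator none
tick 1:
  layer 0 (explore_frontier) active — direct: (1, 0)
  layer 1 (phototaxis) active — suppresses: (-3, 0)
  layer 2 (seek_light) active — suppresses: (-3, -2)
  layer 3 (grasp) idle — unchanged: (-3, -2)
  layer 4 (wander) idle — unchanged: (-3, -2)
  layer 5 (align_heading) idle — unchanged: (-3, -2)
  layer 6 (avoid_obstacle) idle — unchanged: (-3, -2)
  → actuator (-3, -2)
tick 2:
  layer 0 (explore_frontier) active — direct: (1, 0)
  layer 1 (phototaxis) idle — unchanged: (1, 0)
  layer 2 (seek_light) active — suppresses: (-3, -2)
  layer 3 (grasp) active — suppresses: (-2, -3)
  layer 4 (wander) idle — unchanged: (-2, -3)
  layer 5 (align_heading) active — suppresses: (1, -1)
  layer 6 (avoid_obstacle) active — inhibits: none
  → actuator none

none
-3 -2
none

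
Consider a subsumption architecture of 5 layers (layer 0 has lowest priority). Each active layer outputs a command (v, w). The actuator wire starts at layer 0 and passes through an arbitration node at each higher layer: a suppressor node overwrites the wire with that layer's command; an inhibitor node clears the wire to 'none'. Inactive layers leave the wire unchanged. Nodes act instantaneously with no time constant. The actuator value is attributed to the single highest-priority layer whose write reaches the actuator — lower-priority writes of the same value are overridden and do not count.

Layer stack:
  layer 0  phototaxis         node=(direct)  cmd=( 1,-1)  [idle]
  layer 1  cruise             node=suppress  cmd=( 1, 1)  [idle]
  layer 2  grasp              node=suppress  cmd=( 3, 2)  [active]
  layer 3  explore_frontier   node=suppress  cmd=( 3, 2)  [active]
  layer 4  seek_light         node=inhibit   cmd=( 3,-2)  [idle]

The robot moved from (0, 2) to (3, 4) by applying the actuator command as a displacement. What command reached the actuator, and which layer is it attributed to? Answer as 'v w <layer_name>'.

displacement = (3, 4) − (0, 2) = (3, 2)
[0] phototaxis off; wire := none
[1] cruise off; pass none
[2] grasp on (suppress); wire := (3, 2)
[3] explore_frontier on (suppress); wire := (3, 2)
[4] seek_light off; pass (3, 2)
output (3, 2) — from layer 3 (explore_frontier)

3 2 explore_frontier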